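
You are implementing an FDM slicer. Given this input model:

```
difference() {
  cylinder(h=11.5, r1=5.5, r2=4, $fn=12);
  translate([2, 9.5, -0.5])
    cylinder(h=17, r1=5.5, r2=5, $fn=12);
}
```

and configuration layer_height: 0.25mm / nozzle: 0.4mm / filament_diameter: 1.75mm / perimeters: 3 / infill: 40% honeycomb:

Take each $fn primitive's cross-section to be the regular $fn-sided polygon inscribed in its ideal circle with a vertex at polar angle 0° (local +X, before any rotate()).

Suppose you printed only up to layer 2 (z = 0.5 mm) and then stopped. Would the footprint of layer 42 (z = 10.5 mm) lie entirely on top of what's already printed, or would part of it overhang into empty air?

Compare the two slices. At z = 0.5: the cone (r1=5.5→r2=4) has section circumradius 5.435 here — a regular 12-gon (area = (12/2)·5.435²·sin(360°/12) = 88.61 mm²); the cone at (2, 9.5): at t=0.059 of its height the radius interpolates to r₁+(r₂−r₁)t = 5.471, giving a regular 12-gon of that circumradius (area = (12/2)·5.471²·sin(360°/12) = 89.78 mm²); Subtracting the remaining from the first: starting from the cone (88.61 mm²), the cone at (2, 9.5) partially overlaps it — only the 2.90 mm² overlap (of its 89.78 mm²) is removed, clipping the outline — area = 85.71 mm². At z = 10.5: the cone contributes a regular 12-gon of circumradius 4.130 (interpolated between r1=5.5 and r2=4 at t=0.913) (area = (12/2)·4.130²·sin(360°/12) = 51.18 mm²); the cone at (2, 9.5): at t=0.647 of its height the radius interpolates to r₁+(r₂−r₁)t = 5.176, giving a regular 12-gon of that circumradius (area = (12/2)·5.176²·sin(360°/12) = 80.39 mm²); After the difference (first − rest): starting from the cone (51.18 mm²), the cone at (2, 9.5) misses the remaining region (no effect) — area = 51.18 mm². Checking containment: the cross-section at z = 10.5 is a subset of the cross-section at z = 0.5.

entirely on top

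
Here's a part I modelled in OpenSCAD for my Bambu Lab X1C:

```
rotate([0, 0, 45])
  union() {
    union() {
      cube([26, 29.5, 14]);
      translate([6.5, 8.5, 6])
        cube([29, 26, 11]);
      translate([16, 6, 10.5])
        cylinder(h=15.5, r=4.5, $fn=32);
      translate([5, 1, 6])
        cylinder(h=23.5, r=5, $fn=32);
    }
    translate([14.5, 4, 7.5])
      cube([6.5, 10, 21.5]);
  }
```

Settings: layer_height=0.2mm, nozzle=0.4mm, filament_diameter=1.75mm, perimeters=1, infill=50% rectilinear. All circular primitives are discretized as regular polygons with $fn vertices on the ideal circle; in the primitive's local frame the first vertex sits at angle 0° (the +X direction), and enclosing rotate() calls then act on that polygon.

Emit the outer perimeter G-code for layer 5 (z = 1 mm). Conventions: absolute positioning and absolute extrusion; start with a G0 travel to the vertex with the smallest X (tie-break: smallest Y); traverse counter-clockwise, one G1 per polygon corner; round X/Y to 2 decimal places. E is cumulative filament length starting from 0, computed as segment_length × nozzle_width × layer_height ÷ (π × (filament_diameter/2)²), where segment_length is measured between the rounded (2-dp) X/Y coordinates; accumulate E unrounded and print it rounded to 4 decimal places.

At z = 1 mm: the 26×29.5 cube contributes its full rectangle; the cube at (6.5, 8.5) is not intersected at this z (z outside [6, 17]); the cylinder at (16, 6) is absent (z outside [10.5, 26]); the cylinder at (5, 1) does not reach this height (z outside [6, 29.5]); Combining (union): only the 26×29.5 cube is present, so the union is just that shape — 1 connected region; the cube at (14.5, 4) does not reach this height (z outside [7.5, 29]); Merging all regions: only that combined region is present, so the union is just that shape — 1 connected region; (rotated 45° about Z; rotation is an isometry so areas/perimeters/island counts are preserved). The outline is a single polygon with 4 vertices. Extrusion per mm of travel: 0.4 × 0.2 / (π × 0.875²) = 0.033260. Accumulating E over each segment gives final E = 3.6915.

G0 X-20.86 Y20.86 Z1.00
G1 X0.00 Y0.00 E0.9812
G1 X18.38 Y18.38 E1.8457
G1 X-2.47 Y39.24 E2.8267
G1 X-20.86 Y20.86 E3.6915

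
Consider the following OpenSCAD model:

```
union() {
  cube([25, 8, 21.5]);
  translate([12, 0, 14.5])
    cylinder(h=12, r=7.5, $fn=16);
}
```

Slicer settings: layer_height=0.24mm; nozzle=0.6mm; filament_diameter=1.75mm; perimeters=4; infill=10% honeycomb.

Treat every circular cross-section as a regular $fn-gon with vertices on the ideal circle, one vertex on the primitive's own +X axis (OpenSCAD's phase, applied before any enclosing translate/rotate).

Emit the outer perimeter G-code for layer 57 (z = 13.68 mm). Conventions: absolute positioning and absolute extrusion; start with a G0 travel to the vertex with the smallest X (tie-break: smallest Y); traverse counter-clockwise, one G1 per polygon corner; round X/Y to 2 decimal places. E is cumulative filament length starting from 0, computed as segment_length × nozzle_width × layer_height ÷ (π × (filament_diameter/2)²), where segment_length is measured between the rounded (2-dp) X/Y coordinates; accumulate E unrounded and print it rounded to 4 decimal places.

G0 X0.00 Y0.00 Z13.68
G1 X25.00 Y0.00 E1.4967
G1 X25.00 Y8.00 E1.9757
G1 X0.00 Y8.00 E3.4724
G1 X0.00 Y0.00 E3.9513

At z = 13.68 mm: the cube (footprint 25×8) is included at this height; the cylinder at (12, 0) does not reach this height (z outside [14.5, 26.5]); Taking the union: only the 25×8 cube is present, so the union is just that shape — 1 connected region. The outline is a single polygon with 4 vertices. Extrusion per mm of travel: 0.6 × 0.24 / (π × 0.875²) = 0.059868. Accumulating E over each segment gives final E = 3.9513.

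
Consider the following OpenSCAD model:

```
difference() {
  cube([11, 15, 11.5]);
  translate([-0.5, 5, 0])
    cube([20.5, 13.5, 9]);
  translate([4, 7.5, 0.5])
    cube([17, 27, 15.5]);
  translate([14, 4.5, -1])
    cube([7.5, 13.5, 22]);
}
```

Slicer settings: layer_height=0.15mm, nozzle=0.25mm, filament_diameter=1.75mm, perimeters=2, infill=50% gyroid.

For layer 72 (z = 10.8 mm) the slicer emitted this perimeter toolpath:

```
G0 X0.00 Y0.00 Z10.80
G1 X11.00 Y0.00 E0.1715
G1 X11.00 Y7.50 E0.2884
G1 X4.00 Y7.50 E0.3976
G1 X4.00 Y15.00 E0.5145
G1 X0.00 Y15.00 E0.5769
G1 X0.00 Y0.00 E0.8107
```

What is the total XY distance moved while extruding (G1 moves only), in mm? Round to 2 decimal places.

52.00 mm

Sum the Euclidean lengths of each G1 segment: total = 52.00 mm.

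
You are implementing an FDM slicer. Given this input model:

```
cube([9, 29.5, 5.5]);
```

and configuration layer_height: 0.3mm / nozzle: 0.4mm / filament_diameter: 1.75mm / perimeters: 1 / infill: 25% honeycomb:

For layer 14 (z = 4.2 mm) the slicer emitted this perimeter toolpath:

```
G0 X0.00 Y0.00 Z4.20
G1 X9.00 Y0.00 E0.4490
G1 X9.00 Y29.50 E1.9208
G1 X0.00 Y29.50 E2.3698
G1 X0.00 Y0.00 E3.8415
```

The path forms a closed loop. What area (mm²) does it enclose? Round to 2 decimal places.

265.50 mm²

Apply the shoelace formula to the sequence of (X, Y) vertices; enclosed area = 265.50 mm².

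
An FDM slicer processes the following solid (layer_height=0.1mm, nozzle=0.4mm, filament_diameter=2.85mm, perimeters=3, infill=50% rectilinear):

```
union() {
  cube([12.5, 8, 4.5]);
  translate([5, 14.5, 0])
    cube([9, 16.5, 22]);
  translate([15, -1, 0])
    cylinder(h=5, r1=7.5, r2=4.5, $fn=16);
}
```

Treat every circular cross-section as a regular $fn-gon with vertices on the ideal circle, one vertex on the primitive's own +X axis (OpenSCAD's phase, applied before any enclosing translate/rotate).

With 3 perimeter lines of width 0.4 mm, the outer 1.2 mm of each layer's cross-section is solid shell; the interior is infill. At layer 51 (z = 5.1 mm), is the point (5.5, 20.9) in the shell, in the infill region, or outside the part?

At z = 5.1 mm: the cube is absent (z outside [0, 4.5]); the cube at (5, 14.5) is present — its section is the full 9×16.5 rectangle; the cone at (15, -1) is not intersected at this z (z outside [0, 5]); Combining (union): only the 9×16.5 cube at (5, 14.5) is present, so the union is just that shape — 1 connected region. Overall, the cross-section is a single solid region. The nearest boundary edge runs (5.00, 31.00)→(5.00, 14.50); distance from the point to it = 0.50 mm. The point is inside the cross-section, 0.50 mm from the nearest boundary — within the 1.2 mm shell band (3 × 0.4).

shell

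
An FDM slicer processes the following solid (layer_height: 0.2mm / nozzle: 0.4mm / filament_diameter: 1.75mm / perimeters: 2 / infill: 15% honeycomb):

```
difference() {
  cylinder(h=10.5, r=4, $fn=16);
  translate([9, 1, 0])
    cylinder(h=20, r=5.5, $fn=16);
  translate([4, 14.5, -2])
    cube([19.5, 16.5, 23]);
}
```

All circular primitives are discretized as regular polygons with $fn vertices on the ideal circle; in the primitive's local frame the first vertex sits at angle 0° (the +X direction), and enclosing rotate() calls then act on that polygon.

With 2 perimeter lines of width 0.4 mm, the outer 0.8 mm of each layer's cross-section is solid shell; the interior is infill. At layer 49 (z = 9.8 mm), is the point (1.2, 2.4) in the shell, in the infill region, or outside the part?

infill

At z = 9.8 mm: the r=4 cylinder gives a regular 16-gon of circumradius 4 (constant along its height); the cylinder at (9, 1): section is a regular 16-gon, circumradius r=5.5; the cube at (4, 14.5) is present — its section is the full 19.5×16.5 rectangle; Subtracting the remaining from the first: starting from the r=4 cylinder, the r=5.5 cylinder at (9, 1) partially overlaps it — only the 0.52 mm² overlap (of its 92.61 mm²) is removed, clipping the outline; the 19.5×16.5 cube at (4, 14.5) misses the remaining region (no effect) — 1 connected region. Overall, the cross-section is a single solid region. The nearest boundary edge runs (1.53, 3.70)→(2.83, 2.83); distance from the point to it = 1.26 mm. The point is inside the cross-section and 1.26 mm from the nearest boundary — more than the 0.8 mm shell width (2 × 0.4), so it's in the infill interior.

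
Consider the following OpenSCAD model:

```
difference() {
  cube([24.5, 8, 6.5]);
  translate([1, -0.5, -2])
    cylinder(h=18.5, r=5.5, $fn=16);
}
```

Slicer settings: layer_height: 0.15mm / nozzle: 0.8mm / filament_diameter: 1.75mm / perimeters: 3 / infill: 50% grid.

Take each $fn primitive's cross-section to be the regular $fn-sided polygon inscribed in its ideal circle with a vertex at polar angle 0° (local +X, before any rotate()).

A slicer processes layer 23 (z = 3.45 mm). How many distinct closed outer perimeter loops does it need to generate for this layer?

At z = 3.45 mm: the 24.5×8 cube contributes its full rectangle; the r=5.5 cylinder at (1, -0.5) gives a regular 16-gon of circumradius 5.5 (constant along its height); Taking the first minus the rest: starting from the 24.5×8 cube, the r=5.5 cylinder at (1, -0.5) partially overlaps it — only the 25.33 mm² overlap (of its 92.61 mm²) is removed, clipping the outline — 1 connected region. The result has 1 disconnected region.

1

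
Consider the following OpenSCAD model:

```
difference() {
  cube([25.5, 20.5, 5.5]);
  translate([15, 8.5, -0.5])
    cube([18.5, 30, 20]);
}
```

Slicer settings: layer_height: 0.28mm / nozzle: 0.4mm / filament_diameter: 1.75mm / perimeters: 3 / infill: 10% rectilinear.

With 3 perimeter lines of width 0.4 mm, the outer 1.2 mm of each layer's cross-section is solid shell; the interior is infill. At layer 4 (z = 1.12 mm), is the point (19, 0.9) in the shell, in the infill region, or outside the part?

At z = 1.12 mm: the cube is present — its section is the full 25.5×20.5 rectangle; the cube at (15, 8.5) is present — its section is the full 18.5×30 rectangle; Taking the first minus the rest: starting from the 25.5×20.5 cube, the 18.5×30 cube at (15, 8.5) partially overlaps it — only the 126.00 mm² overlap (of its 555.00 mm²) is removed, clipping the outline — 1 connected region. Overall, the cross-section is a single solid region. The nearest boundary edge runs (25.50, 0.00)→(0.00, 0.00); distance from the point to it = 0.90 mm. The point is inside the cross-section, 0.90 mm from the nearest boundary — within the 1.2 mm shell band (3 × 0.4).

shell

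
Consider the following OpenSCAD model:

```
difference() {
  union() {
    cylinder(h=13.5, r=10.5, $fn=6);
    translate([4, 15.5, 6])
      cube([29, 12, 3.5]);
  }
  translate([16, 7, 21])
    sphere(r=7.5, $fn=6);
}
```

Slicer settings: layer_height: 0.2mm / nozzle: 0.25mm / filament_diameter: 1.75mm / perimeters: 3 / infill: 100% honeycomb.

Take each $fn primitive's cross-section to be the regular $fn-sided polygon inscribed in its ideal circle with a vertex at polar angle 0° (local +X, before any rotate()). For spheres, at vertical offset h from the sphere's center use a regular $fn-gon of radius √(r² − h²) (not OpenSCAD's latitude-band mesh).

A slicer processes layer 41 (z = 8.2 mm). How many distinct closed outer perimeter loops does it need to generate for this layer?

2

At z = 8.2 mm: the r=10.5 cylinder contributes a regular 6-gon of circumradius 10.5; the cube at (4, 15.5) is present — its section is the full 29×12 rectangle; Combining (union): the 2 present regions are separate (no shared area or edge), so areas and boundary lengths simply add and each stays a separate island — 2 connected regions; the sphere at (16, 7) is absent (|z−center|=12.800 > r=7.5); Taking the first minus the rest: none of the subtracted shapes is present at this height, so the result so far is unchanged — 2 connected regions. The result has 2 disconnected regions.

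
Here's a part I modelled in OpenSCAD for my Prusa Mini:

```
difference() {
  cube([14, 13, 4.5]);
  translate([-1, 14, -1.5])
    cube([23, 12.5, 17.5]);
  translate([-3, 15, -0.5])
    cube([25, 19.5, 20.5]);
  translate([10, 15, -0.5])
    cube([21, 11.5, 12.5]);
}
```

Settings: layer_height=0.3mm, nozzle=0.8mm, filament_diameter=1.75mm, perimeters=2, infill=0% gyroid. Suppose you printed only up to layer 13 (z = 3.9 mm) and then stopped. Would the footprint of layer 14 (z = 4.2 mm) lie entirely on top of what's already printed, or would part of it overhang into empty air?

Compare the two slices. At z = 3.9: the 14×13 cube contributes its full rectangle (area 182.00 mm²); the cube at (-1, 14) is present — its section is the full 23×12.5 rectangle (area 287.50 mm²); the cube at (-3, 15) (footprint 25×19.5) is included at this height (area 487.50 mm²); the 21×11.5 cube at (10, 15) contributes its full rectangle (area 241.50 mm²); Taking the first minus the rest: starting from the 14×13 cube (182.00 mm²), the 23×12.5 cube at (-1, 14) misses the remaining region (no effect); the 25×19.5 cube at (-3, 15) misses the remaining region (no effect); the 21×11.5 cube at (10, 15) misses the remaining region (no effect) — area = 182.00 mm². At z = 4.2: the cube (footprint 14×13) is included at this height (area 182.00 mm²); the 23×12.5 cube at (-1, 14) contributes its full rectangle (area 287.50 mm²); the 25×19.5 cube at (-3, 15) contributes its full rectangle (area 487.50 mm²); the cube at (10, 15) is present — its section is the full 21×11.5 rectangle (area 241.50 mm²); Taking the first minus the rest: starting from the 14×13 cube (182.00 mm²), the 23×12.5 cube at (-1, 14) misses the remaining region (no effect); the 25×19.5 cube at (-3, 15) misses the remaining region (no effect); the 21×11.5 cube at (10, 15) misses the remaining region (no effect) — area = 182.00 mm². Checking containment: the cross-section at z = 4.2 is a subset of the cross-section at z = 3.9.

entirely on top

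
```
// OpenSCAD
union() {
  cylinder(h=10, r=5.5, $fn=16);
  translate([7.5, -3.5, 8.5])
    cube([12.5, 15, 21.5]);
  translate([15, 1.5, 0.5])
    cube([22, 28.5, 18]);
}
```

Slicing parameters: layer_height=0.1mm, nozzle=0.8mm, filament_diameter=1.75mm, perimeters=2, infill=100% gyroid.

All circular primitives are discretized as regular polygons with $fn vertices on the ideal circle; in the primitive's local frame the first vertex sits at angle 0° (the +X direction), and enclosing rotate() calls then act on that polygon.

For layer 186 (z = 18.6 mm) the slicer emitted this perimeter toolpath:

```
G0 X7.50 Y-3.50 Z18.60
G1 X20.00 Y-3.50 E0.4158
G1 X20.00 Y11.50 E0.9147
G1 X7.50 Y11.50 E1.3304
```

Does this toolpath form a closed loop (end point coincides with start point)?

Start point (G0): (7.50, -3.50). End point (last G1): the path does not return to the start — open.

no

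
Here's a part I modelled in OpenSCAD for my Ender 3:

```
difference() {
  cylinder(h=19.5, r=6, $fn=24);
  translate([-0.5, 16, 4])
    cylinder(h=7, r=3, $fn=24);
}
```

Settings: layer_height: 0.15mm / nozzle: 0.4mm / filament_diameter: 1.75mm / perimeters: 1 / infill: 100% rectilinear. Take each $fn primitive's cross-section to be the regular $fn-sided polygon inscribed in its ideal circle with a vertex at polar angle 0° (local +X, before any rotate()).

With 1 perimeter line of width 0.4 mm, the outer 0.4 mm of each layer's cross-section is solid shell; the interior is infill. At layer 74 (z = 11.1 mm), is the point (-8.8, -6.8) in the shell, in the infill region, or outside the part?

At z = 11.1 mm: the r=6 cylinder contributes a regular 24-gon of circumradius 6; the cylinder at (-0.5, 16) does not reach this height (z outside [4, 11]); After the difference (first − rest): none of the subtracted shapes is present at this height, so the r=6 cylinder is unchanged — 1 connected region. Overall, the cross-section is a single solid region. The nearest boundary edge runs (-5.20, -3.00)→(-4.24, -4.24); distance from the point to it = 5.17 mm. The point is not inside any of the regions above, so it lies outside the cross-section (5.17 mm from the nearest boundary).

outside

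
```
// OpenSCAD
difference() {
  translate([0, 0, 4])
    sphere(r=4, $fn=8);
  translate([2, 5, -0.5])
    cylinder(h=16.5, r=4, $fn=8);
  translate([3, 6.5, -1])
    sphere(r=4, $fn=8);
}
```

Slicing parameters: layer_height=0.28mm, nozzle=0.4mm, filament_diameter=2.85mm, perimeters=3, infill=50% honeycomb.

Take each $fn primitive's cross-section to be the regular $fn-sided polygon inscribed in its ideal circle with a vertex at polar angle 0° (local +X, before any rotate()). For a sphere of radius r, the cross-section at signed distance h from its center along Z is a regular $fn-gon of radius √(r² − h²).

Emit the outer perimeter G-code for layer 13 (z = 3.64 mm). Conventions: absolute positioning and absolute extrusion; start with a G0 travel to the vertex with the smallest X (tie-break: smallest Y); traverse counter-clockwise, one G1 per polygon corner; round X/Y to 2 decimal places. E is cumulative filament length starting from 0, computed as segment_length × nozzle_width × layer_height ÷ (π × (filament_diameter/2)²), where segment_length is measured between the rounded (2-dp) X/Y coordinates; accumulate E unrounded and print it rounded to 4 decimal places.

At z = 3.64 mm: the r=4 sphere slices to a regular 8-gon of circumradius 3.984 (√(r²−h²) with h=0.36 from center); the r=4 cylinder at (2, 5) contributes a regular 8-gon of circumradius 4; the sphere at (3, 6.5) is not intersected at this z (|z−center|=4.640 > r=4); Subtracting the remaining from the first: starting from the r=4 sphere, the r=4 cylinder at (2, 5) partially overlaps it — only the 8.06 mm² overlap (of its 45.25 mm²) is removed, clipping the outline — 1 connected region. The outline is a single polygon with 10 vertices. Extrusion per mm of travel: 0.4 × 0.28 / (π × 1.425²) = 0.017557. Accumulating E over each segment gives final E = 0.4282.

G0 X-3.98 Y0.00 Z3.64
G1 X-2.82 Y-2.82 E0.0535
G1 X0.00 Y-3.98 E0.1071
G1 X2.82 Y-2.82 E0.1606
G1 X3.98 Y0.00 E0.2141
G1 X3.34 Y1.55 E0.2436
G1 X2.00 Y1.00 E0.2690
G1 X-0.83 Y2.17 E0.3228
G1 X-1.35 Y3.43 E0.3467
G1 X-2.82 Y2.82 E0.3746
G1 X-3.98 Y0.00 E0.4282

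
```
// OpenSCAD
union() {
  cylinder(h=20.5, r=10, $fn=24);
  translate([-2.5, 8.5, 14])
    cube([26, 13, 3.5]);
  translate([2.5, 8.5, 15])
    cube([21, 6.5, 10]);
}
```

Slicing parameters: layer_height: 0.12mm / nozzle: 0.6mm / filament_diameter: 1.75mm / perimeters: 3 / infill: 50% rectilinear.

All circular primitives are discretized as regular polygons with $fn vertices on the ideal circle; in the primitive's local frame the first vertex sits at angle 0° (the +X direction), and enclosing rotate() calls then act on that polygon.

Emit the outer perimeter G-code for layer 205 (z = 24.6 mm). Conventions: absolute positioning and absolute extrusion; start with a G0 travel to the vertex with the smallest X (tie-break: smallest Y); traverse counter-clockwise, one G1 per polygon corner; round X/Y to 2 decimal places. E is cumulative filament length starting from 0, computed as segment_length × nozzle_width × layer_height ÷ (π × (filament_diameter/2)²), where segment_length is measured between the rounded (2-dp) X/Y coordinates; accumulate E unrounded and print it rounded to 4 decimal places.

At z = 24.6 mm: the cylinder is not intersected at this z (z outside [0, 20.5]); the cube at (-2.5, 8.5) does not reach this height (z outside [14, 17.5]); the cube at (2.5, 8.5) (footprint 21×6.5) is included at this height; Merging all regions: only the 21×6.5 cube at (2.5, 8.5) is present, so the union is just that shape — 1 connected region. The outline is a single polygon with 4 vertices. Extrusion per mm of travel: 0.6 × 0.12 / (π × 0.875²) = 0.029934. Accumulating E over each segment gives final E = 1.6464.

G0 X2.50 Y8.50 Z24.60
G1 X23.50 Y8.50 E0.6286
G1 X23.50 Y15.00 E0.8232
G1 X2.50 Y15.00 E1.4518
G1 X2.50 Y8.50 E1.6464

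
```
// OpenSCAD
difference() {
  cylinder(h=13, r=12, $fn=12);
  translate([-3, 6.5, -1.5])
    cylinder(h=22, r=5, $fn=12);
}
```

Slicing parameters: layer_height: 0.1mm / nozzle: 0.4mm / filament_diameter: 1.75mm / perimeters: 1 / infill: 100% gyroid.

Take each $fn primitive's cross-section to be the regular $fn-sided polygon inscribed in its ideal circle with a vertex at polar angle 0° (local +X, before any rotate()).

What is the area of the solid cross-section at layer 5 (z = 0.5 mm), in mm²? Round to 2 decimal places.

357.91 mm²

At z = 0.5 mm: the cylinder: section is a regular 12-gon, circumradius r=12 (area = (12/2)·12.000²·sin(360°/12) = 432.00 mm²); the r=5 cylinder at (-3, 6.5) contributes a regular 12-gon of circumradius 5 (area = (12/2)·5.000²·sin(360°/12) = 75.00 mm²); Subtracting the remaining from the first: starting from the r=12 cylinder (432.00 mm²), the r=5 cylinder at (-3, 6.5) partially overlaps it — only the 74.09 mm² overlap (of its 75.00 mm²) is removed, clipping the outline — area = 357.91 mm². Overall, the cross-section is a single solid region. Net area = 357.91 mm².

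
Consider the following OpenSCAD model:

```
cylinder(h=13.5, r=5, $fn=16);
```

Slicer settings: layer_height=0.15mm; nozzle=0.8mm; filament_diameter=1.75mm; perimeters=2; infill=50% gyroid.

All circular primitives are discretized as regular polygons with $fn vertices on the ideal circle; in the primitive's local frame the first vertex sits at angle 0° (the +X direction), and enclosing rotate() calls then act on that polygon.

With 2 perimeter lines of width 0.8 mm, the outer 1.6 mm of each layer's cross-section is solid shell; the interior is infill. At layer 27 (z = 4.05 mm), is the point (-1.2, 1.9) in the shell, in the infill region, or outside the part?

At z = 4.05 mm: the r=5 cylinder contributes a regular 16-gon of circumradius 5. Overall, the cross-section is a single solid region. The nearest boundary edge runs (-1.91, 4.62)→(-3.54, 3.54); distance from the point to it = 2.66 mm. The point is inside the cross-section and 2.66 mm from the nearest boundary — more than the 1.6 mm shell width (2 × 0.8), so it's in the infill interior.

infill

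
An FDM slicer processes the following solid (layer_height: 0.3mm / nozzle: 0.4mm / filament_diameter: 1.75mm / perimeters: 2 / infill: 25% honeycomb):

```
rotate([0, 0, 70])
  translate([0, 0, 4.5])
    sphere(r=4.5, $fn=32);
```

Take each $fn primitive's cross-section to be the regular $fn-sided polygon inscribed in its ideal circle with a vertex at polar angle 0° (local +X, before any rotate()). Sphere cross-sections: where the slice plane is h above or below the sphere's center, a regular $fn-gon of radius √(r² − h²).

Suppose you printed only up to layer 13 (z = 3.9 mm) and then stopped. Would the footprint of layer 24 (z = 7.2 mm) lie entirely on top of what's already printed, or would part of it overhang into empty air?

Compare the two slices. At z = 3.9: the r=4.5 sphere contributes a regular 32-gon of circumradius √(4.5²−0.6²) = 4.460 (area = (32/2)·4.460²·sin(360°/32) = 62.09 mm²); (whole slice rotated 70° about Z — lengths, areas and connectivity unchanged). At z = 7.2: the r=4.5 sphere slices to a regular 32-gon of circumradius 3.600 (√(r²−h²) with h=2.7 from center) (area = (32/2)·3.600²·sin(360°/32) = 40.45 mm²); (whole slice rotated 70° about Z — lengths, areas and connectivity unchanged). Checking containment: the cross-section at z = 7.2 is a subset of the cross-section at z = 3.9.

entirely on top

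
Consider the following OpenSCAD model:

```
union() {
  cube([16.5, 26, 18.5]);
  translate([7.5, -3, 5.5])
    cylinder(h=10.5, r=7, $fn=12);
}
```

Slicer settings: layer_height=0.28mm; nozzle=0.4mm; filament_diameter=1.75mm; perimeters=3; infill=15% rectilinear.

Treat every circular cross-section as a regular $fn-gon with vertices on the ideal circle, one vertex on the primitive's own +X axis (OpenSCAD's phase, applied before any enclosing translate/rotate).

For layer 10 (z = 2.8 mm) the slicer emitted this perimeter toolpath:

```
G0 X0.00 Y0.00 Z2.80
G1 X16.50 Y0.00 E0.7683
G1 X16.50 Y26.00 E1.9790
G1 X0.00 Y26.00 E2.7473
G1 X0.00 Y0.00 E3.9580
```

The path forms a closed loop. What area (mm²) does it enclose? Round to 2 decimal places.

Apply the shoelace formula to the sequence of (X, Y) vertices; enclosed area = 429.00 mm².

429.00 mm²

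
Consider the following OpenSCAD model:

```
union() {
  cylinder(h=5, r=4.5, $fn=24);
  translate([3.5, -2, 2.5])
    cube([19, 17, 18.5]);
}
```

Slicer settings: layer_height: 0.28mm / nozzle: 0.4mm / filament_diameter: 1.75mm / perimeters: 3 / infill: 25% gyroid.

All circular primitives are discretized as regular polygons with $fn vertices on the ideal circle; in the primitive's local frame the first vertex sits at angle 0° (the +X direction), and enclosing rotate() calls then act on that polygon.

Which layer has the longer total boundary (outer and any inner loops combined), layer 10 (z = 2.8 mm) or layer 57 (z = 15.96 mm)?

layer 10 (z = 2.8 mm)

Layer 10 (z = 2.8): the cylinder: section is a regular 24-gon, circumradius r=4.5 (perimeter = 2·24·4.500·sin(180°/24) = 28.19 mm); the 19×17 cube at (3.5, -2) contributes its full rectangle (perimeter 72.00 mm); Combining (union): the regions partially overlap (shared area 3.49 mm²), so the edge portions inside another operand are dropped and the merged outline is re-measured after clipping — boundary = 89.84 mm. So its perimeter = 89.84 mm. Layer 57 (z = 15.96): the cylinder is absent (z outside [0, 5]); the 19×17 cube at (3.5, -2) contributes its full rectangle (perimeter 72.00 mm); Merging all regions: only the 19×17 cube at (3.5, -2) is present, so the union is just that shape — boundary = 72.00 mm. So its perimeter = 72.00 mm. Layer 10 is larger (89.84 vs 72.00 mm).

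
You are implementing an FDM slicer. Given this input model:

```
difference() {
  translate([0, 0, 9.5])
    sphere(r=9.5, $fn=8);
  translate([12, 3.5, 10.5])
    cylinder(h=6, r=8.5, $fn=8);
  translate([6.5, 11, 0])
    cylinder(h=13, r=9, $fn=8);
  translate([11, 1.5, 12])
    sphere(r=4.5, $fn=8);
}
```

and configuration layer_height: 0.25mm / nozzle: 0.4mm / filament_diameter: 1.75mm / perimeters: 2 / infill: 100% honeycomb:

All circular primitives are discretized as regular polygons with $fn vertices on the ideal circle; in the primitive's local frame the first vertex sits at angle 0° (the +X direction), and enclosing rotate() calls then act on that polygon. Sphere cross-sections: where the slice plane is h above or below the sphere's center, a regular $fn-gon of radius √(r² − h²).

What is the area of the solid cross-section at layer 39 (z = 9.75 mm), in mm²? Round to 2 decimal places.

209.67 mm²

At z = 9.75 mm: the r=9.5 sphere contributes a regular 8-gon of circumradius √(9.5²−0.25²) = 9.497 (area = (8/2)·9.497²·sin(360°/8) = 255.09 mm²); the cylinder at (12, 3.5) does not reach this height (z outside [10.5, 16.5]); the r=9 cylinder at (6.5, 11) gives a regular 8-gon of circumradius 9 (constant along its height) (area = (8/2)·9.000²·sin(360°/8) = 229.10 mm²); the r=4.5 sphere at (11, 1.5) contributes a regular 8-gon of circumradius √(4.5²−2.25²) = 3.897 (area = (8/2)·3.897²·sin(360°/8) = 42.96 mm²); After the difference (first − rest): starting from the r=9.5 sphere (255.09 mm²), the r=9 cylinder at (6.5, 11) partially overlaps it — only the 39.64 mm² overlap (of its 229.10 mm²) is removed, clipping the outline; the r=4.5 sphere at (11, 1.5) partially overlaps it — only the 5.78 mm² overlap (of its 42.96 mm²) is removed, clipping the outline — area = 209.67 mm². Overall, the cross-section is a single solid region. Net area = 209.67 mm².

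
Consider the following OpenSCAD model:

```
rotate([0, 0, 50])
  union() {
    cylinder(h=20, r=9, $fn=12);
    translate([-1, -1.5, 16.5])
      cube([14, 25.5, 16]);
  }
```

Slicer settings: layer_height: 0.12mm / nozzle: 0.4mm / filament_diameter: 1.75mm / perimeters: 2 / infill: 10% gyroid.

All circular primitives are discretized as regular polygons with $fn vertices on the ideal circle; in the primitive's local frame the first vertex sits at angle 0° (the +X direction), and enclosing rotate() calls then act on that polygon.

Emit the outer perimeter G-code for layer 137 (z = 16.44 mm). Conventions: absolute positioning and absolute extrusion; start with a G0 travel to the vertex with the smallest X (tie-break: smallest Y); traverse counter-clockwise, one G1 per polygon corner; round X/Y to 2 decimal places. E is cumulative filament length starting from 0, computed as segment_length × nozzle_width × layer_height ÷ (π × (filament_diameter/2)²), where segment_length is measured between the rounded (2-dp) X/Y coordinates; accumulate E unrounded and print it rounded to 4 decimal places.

G0 X-8.86 Y1.56 Z16.44
G1 X-8.46 Y-3.08 E0.0929
G1 X-5.79 Y-6.89 E0.1858
G1 X-1.56 Y-8.86 E0.2789
G1 X3.08 Y-8.46 E0.3718
G1 X6.89 Y-5.79 E0.4647
G1 X8.86 Y-1.56 E0.5578
G1 X8.46 Y3.08 E0.6507
G1 X5.79 Y6.89 E0.7436
G1 X1.56 Y8.86 E0.8367
G1 X-3.08 Y8.46 E0.9297
G1 X-6.89 Y5.79 E1.0225
G1 X-8.86 Y1.56 E1.1156

At z = 16.44 mm: the r=9 cylinder contributes a regular 12-gon of circumradius 9; the cube at (-1, -1.5) does not reach this height (z outside [16.5, 32.5]); Taking the union: only the r=9 cylinder is present, so the union is just that shape — 1 connected region; (whole slice rotated 50° about Z — lengths, areas and connectivity unchanged). The outline is a single polygon with 12 vertices. Extrusion per mm of travel: 0.4 × 0.12 / (π × 0.875²) = 0.019956. Accumulating E over each segment gives final E = 1.1156.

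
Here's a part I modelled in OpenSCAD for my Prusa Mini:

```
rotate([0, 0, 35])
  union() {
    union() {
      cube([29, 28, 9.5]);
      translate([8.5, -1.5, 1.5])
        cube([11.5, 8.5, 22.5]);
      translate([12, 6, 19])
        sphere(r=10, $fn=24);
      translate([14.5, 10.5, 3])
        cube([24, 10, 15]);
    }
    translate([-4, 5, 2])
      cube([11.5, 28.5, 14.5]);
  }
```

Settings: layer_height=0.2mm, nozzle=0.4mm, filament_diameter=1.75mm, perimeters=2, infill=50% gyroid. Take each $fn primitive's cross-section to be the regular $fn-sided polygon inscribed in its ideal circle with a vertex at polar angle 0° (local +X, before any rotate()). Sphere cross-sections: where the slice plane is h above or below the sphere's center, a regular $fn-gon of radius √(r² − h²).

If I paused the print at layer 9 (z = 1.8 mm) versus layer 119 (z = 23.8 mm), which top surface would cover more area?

Layer 9 (z = 1.8): the cube is present — its section is the full 29×28 rectangle (area 812.00 mm²); the cube at (8.5, -1.5) is present — its section is the full 11.5×8.5 rectangle (area 97.75 mm²); the sphere at (12, 6) does not reach this height (|z−center|=17.200 > r=10); the cube at (14.5, 10.5) does not reach this height (z outside [3, 18]); Taking the union: the regions partially overlap — summed areas 909.75 mm² minus the doubly-counted overlap 80.50 mm² gives 829.25 mm² — area = 829.25 mm²; the cube at (-4, 5) does not reach this height (z outside [2, 16.5]); Merging all regions: only the result so far is present, so the union is just that shape — area = 829.25 mm²; (whole slice rotated 35° about Z — lengths, areas and connectivity unchanged). So its area = 829.25 mm². Layer 119 (z = 23.8): the cube is absent (z outside [0, 9.5]); the cube at (8.5, -1.5) (footprint 11.5×8.5) is included at this height (area 97.75 mm²); the r=10 sphere at (12, 6) contributes a regular 24-gon of circumradius √(10²−4.8²) = 8.773 (area = (24/2)·8.773²·sin(360°/24) = 239.02 mm²); the cube at (14.5, 10.5) is not intersected at this z (z outside [3, 18]); Taking the union: the regions partially overlap — summed areas 336.77 mm² minus the doubly-counted overlap 92.13 mm² gives 244.64 mm² — area = 244.64 mm²; the cube at (-4, 5) is not intersected at this z (z outside [2, 16.5]); Combining (union): only that combined region is present, so the union is just that shape — area = 244.64 mm²; (rotated 35° about Z; rotation is an isometry so areas/perimeters/island counts are preserved). So its area = 244.64 mm². Layer 9 is larger (829.25 vs 244.64 mm²).

layer 9 (z = 1.8 mm)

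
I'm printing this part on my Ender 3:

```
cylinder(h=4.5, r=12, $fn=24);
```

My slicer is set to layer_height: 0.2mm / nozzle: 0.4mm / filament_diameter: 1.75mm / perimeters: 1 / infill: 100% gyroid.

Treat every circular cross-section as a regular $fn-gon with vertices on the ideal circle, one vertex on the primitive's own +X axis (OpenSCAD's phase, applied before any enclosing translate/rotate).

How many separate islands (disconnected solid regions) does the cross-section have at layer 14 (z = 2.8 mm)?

At z = 2.8 mm: the r=12 cylinder gives a regular 24-gon of circumradius 12 (constant along its height). Overall, the cross-section is a single solid region. Island count = 1.

1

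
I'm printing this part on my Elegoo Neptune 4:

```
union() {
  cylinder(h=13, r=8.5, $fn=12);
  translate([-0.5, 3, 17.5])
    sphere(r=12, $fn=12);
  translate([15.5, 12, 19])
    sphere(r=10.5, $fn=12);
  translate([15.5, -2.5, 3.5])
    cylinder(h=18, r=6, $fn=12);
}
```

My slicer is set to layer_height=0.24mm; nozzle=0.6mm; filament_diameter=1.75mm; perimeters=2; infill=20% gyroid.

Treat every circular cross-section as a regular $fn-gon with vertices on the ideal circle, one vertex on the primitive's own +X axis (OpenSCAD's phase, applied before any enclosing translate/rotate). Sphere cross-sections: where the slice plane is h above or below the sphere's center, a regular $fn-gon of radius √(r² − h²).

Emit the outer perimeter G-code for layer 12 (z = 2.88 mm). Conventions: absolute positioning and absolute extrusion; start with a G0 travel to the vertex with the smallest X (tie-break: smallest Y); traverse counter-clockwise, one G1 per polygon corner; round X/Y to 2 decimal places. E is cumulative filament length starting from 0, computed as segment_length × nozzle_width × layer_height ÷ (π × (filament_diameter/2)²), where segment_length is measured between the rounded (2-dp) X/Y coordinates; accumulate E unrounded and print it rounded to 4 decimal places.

G0 X-8.50 Y0.00 Z2.88
G1 X-7.36 Y-4.25 E0.2634
G1 X-4.25 Y-7.36 E0.5267
G1 X0.00 Y-8.50 E0.7902
G1 X4.25 Y-7.36 E1.0536
G1 X7.36 Y-4.25 E1.3169
G1 X8.50 Y0.00 E1.5804
G1 X7.36 Y4.25 E1.8438
G1 X4.25 Y7.36 E2.1071
G1 X0.00 Y8.50 E2.3705
G1 X-4.25 Y7.36 E2.6340
G1 X-7.36 Y4.25 E2.8973
G1 X-8.50 Y0.00 E3.1607

At z = 2.88 mm: the r=8.5 cylinder contributes a regular 12-gon of circumradius 8.5; the sphere at (-0.5, 3) does not reach this height (|z−center|=14.620 > r=12); the sphere at (15.5, 12) is absent (|z−center|=16.120 > r=10.5); the cylinder at (15.5, -2.5) does not reach this height (z outside [3.5, 21.5]); Merging all regions: only the r=8.5 cylinder is present, so the union is just that shape — 1 connected region. The outline is a single polygon with 12 vertices. Extrusion per mm of travel: 0.6 × 0.24 / (π × 0.875²) = 0.059868. Accumulating E over each segment gives final E = 3.1607.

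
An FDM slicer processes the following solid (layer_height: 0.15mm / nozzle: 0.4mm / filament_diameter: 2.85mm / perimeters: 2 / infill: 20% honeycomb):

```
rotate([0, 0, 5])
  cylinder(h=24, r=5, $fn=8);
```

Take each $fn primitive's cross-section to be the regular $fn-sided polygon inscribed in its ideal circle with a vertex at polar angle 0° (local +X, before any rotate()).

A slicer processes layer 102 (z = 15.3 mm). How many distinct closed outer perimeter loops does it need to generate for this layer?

At z = 15.3 mm: the r=5 cylinder gives a regular 8-gon of circumradius 5 (constant along its height); (whole slice rotated 5° about Z — lengths, areas and connectivity unchanged). The result has 1 disconnected region.

1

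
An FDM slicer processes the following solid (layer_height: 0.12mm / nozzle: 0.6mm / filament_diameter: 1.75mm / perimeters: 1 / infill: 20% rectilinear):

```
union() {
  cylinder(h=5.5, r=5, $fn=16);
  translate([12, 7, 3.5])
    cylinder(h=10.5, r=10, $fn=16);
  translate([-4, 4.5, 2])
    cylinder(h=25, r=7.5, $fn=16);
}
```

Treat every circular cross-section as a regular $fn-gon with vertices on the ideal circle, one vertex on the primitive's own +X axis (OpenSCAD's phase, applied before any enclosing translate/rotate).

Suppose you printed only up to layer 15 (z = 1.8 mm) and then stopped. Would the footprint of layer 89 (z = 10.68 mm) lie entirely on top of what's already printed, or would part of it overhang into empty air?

Compare the two slices. At z = 1.8: the r=5 cylinder gives a regular 16-gon of circumradius 5 (constant along its height) (area = (16/2)·5.000²·sin(360°/16) = 76.54 mm²); the cylinder at (12, 7) does not reach this height (z outside [3.5, 14]); the cylinder at (-4, 4.5) is not intersected at this z (z outside [2, 27]); Taking the union: only the r=5 cylinder is present, so the union is just that shape — area = 76.54 mm². At z = 10.68: the cylinder does not reach this height (z outside [0, 5.5]); the r=10 cylinder at (12, 7) contributes a regular 16-gon of circumradius 10 (area = (16/2)·10.000²·sin(360°/16) = 306.15 mm²); the r=7.5 cylinder at (-4, 4.5) gives a regular 16-gon of circumradius 7.5 (constant along its height) (area = (16/2)·7.500²·sin(360°/16) = 172.21 mm²); Merging all regions: the regions partially overlap — summed areas 478.35 mm² minus the doubly-counted overlap 4.38 mm² gives 473.97 mm² — area = 473.97 mm². Checking containment: at z = 10.68 the cross-section extends beyond the z = 1.8 cross-section by about 425.54 mm².

part overhangs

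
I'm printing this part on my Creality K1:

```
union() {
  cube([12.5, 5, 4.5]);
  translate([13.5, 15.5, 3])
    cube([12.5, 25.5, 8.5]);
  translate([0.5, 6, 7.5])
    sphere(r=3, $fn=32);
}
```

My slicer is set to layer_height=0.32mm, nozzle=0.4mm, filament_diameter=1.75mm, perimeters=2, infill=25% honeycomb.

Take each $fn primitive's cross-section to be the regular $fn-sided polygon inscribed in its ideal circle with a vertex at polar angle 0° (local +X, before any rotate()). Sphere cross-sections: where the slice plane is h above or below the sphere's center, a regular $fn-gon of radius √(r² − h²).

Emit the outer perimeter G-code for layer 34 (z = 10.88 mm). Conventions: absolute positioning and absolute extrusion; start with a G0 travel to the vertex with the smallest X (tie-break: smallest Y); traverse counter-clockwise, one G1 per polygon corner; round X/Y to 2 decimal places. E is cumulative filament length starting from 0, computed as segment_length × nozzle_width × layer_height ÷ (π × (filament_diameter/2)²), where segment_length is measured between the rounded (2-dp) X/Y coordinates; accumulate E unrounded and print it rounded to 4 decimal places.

At z = 10.88 mm: the cube is not intersected at this z (z outside [0, 4.5]); the cube at (13.5, 15.5) is present — its section is the full 12.5×25.5 rectangle; the sphere at (0.5, 6) is absent (|z−center|=3.380 > r=3); Merging all regions: only the 12.5×25.5 cube at (13.5, 15.5) is present, so the union is just that shape — 1 connected region. The outline is a single polygon with 4 vertices. Extrusion per mm of travel: 0.4 × 0.32 / (π × 0.875²) = 0.053216. Accumulating E over each segment gives final E = 4.0444.

G0 X13.50 Y15.50 Z10.88
G1 X26.00 Y15.50 E0.6652
G1 X26.00 Y41.00 E2.0222
G1 X13.50 Y41.00 E2.6874
G1 X13.50 Y15.50 E4.0444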